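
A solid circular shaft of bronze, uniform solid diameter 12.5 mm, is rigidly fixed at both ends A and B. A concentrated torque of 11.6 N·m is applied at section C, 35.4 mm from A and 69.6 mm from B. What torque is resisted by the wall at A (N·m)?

With uniform GJ and both ends fixed, compatibility θ_AC = θ_CB gives T_A·a = T_B·b, together with T_A + T_B = T₀.
T_A = T₀·b/(a+b) = 11.60·69.6/105.0 = 7.689 N·m; T_B = 3.911 N·m.

7.69 N·m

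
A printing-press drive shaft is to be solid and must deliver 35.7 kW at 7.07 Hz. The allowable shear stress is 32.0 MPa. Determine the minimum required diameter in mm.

ω = 2π·7.07 = 44.42 rad/s, so T = P/ω = 35.7×10³ / 44.42 = 803.7 N·m.
For a solid shaft τ_max = 16T/(πd³), so d = (16T/(π τ_allow))^(1/3) = (16·803.7/(π·3.20×10^7))^(1/3) = 0.05038 m.

50.4 mm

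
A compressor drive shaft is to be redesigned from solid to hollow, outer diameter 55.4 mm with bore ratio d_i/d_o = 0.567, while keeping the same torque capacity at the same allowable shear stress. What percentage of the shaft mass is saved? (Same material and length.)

Equal τ_max and T ⇒ the solid shaft needs d_s³ = d_o³(1−k⁴), so d_s = 55.4·(1−0.567⁴)^(1/3) = 53.42 mm.
Area ratio A_h/A_s = d_o²(1−k²)/d_s² = (1−k²)/(1−k⁴)^(2/3) = 0.7297.
Mass saving = 1 − 0.7297 = 27.0 %.

27.0 %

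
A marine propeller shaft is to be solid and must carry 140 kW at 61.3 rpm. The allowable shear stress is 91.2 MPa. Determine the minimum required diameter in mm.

107 mm

ω = 2π·61.3/60 = 6.419 rad/s, so T = P/ω = 140×10³ / 6.419 = 21810 N·m.
For a solid shaft τ_max = 16T/(πd³), so d = (16T/(π τ_allow))^(1/3) = (16·21810/(π·9.12×10^7))^(1/3) = 0.1068 m.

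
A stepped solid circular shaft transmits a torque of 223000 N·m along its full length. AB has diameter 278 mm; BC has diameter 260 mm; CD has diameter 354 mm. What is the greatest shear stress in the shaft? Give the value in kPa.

Under the same torque, τ_max = 16T/(πd³) is largest where d is smallest — segment BC (d = 260 mm).
τ_max = 16·223000/(π·(0.260)³) = 6.462×10^7 Pa.

64600 kPa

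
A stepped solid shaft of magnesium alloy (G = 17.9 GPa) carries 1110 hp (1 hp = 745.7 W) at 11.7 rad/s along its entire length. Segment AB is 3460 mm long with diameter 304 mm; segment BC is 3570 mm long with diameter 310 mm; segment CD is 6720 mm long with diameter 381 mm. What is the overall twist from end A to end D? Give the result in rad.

ω = 11.7 rad/s, so T = P/ω = 1110×745.7 / 11.70 = 70750 N·m.
J_AB = π(0.304)⁴/32 = 8.38×10^-4 m⁴; J_BC = π(0.310)⁴/32 = 9.07×10^-4 m⁴; J_CD = π(0.381)⁴/32 = 2.07×10^-3 m⁴.
θ = (T/G)·Σ L_i/J_i = (70750/17.9×10⁹)·(3.46/8.38×10^-4 + 3.57/9.07×10^-4 + 6.72/2.07×10^-3) = 0.04471 rad.

0.0447 rad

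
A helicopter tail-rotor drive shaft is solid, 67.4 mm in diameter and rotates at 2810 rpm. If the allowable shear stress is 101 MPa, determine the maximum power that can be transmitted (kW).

1790 kW

J = πd⁴/32 = π(0.0674)⁴/32 = 2.026×10^-6 m⁴.
T_max = τ_allow·J/r = 1.01×10^8 × 2.026×10^-6 / 0.0337 = 6072 N·m.
ω = 2π·2810/60 = 294.3 rad/s, so P_max = T_max·ω = 1.787×10^6 W.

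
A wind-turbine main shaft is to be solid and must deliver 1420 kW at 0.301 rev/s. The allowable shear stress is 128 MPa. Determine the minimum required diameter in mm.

ω = 2π·0.301 = 1.891 rad/s, so T = P/ω = 1420×10³ / 1.891 = 750800 N·m.
For a solid shaft τ_max = 16T/(πd³), so d = (16T/(π τ_allow))^(1/3) = (16·750800/(π·1.28×10^8))^(1/3) = 0.3103 m.

310 mm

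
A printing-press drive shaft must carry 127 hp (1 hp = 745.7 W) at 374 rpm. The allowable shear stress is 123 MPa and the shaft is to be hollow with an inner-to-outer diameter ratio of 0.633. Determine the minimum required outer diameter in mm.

49.2 mm

ω = 2π·374/60 = 39.17 rad/s, so T = P/ω = 127×745.7 / 39.17 = 2418 N·m.
For a hollow shaft with d_i/d_o = 0.633: τ_max = 16T/(π d_o³ (1−k⁴)), so d_o = [16T/(π τ_allow (1−k⁴))]^(1/3) = [16·2418/(π·1.23×10^8·0.8394)]^(1/3) = 0.04922 m.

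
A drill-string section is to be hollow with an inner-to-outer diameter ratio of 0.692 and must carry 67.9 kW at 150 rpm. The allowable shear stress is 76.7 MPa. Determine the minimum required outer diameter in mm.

ω = 2π·150/60 = 15.71 rad/s, so T = P/ω = 67.9×10³ / 15.71 = 4323 N·m.
For a hollow shaft with d_i/d_o = 0.692: τ_max = 16T/(π d_o³ (1−k⁴)), so d_o = [16T/(π τ_allow (1−k⁴))]^(1/3) = [16·4323/(π·7.67×10^7·0.7707)]^(1/3) = 0.07195 m.

71.9 mm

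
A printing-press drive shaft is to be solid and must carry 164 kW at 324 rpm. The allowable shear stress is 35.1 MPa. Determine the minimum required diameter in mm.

88.8 mm

ω = 2π·324/60 = 33.93 rad/s, so T = P/ω = 164×10³ / 33.93 = 4834 N·m.
For a solid shaft τ_max = 16T/(πd³), so d = (16T/(π τ_allow))^(1/3) = (16·4834/(π·3.51×10^7))^(1/3) = 0.08885 m.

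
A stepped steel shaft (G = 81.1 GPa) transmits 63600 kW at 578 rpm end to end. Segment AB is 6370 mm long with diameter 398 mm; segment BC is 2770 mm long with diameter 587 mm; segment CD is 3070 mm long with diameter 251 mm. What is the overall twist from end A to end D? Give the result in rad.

0.139 rad

ω = 2π·578/60 = 60.53 rad/s, so T = P/ω = 63600×10³ / 60.53 = 1.051e6 N·m.
J_AB = π(0.398)⁴/32 = 2.46×10^-3 m⁴; J_BC = π(0.587)⁴/32 = 0.0117 m⁴; J_CD = π(0.251)⁴/32 = 3.90×10^-4 m⁴.
θ = (T/G)·Σ L_i/J_i = (1.051e6/81.1×10⁹)·(6.37/2.46×10^-3 + 2.77/0.0117 + 3.07/3.90×10^-4) = 0.1387 rad.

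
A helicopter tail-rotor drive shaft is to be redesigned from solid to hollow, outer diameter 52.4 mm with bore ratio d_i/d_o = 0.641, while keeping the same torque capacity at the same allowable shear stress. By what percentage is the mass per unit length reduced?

Equal τ_max and T ⇒ the solid shaft needs d_s³ = d_o³(1−k⁴), so d_s = 52.4·(1−0.641⁴)^(1/3) = 49.27 mm.
Area ratio A_h/A_s = d_o²(1−k²)/d_s² = (1−k²)/(1−k⁴)^(2/3) = 0.6664.
Mass saving = 1 − 0.6664 = 33.4 %.

33.4 %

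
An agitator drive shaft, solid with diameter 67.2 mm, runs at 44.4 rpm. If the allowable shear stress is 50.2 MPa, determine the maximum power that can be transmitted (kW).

J = πd⁴/32 = π(0.0672)⁴/32 = 2.002×10^-6 m⁴.
T_max = τ_allow·J/r = 5.02×10^7 × 2.002×10^-6 / 0.0336 = 2991 N·m.
ω = 2π·44.4/60 = 4.650 rad/s, so P_max = T_max·ω = 1.391×10^4 W.

13.9 kW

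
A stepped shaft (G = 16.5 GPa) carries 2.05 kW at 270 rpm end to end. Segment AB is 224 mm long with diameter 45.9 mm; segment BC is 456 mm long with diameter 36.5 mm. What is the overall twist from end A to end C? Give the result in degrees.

ω = 2π·270/60 = 28.27 rad/s, so T = P/ω = 2.05×10³ / 28.27 = 72.50 N·m.
J_AB = π(0.0459)⁴/32 = 4.36×10^-7 m⁴; J_BC = π(0.0365)⁴/32 = 1.74×10^-7 m⁴.
θ = (T/G)·Σ L_i/J_i = (72.50/16.5×10⁹)·(0.224/4.36×10^-7 + 0.456/1.74×10^-7) = 0.01376 rad.

0.788°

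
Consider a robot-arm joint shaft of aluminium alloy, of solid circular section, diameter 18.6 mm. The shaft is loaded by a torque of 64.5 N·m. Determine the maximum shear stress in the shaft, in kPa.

J = πd⁴/32 = π(0.0186)⁴/32 = 1.175×10^-8 m⁴.
τ_max = T·r/J = 64.50 × 0.00930 / 1.175×10^-8 = 5.105×10^7 Pa.

51000 kPa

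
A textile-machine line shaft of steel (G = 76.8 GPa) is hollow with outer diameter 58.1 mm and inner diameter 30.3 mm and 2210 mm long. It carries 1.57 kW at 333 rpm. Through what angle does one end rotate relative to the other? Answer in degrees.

0.0717°

ω = 2π·333/60 = 34.87 rad/s, so T = P/ω = 1.57×10³ / 34.87 = 45.02 N·m.
J = π(d_o⁴ − d_i⁴)/32 = π(0.0581⁴ − 0.0303⁴)/32 = 1.036×10^-6 m⁴.
θ = T·L/(G·J) = 45.02 × 2.21 / (76.8×10⁹ × 1.036×10^-6) = 1.251×10^-3 rad.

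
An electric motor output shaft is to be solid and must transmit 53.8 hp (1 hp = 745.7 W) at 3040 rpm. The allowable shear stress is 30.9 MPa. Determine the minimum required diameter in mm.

ω = 2π·3040/60 = 318.3 rad/s, so T = P/ω = 53.8×745.7 / 318.3 = 126.0 N·m.
For a solid shaft τ_max = 16T/(πd³), so d = (16T/(π τ_allow))^(1/3) = (16·126.0/(π·3.09×10^7))^(1/3) = 0.02749 m.

27.5 mm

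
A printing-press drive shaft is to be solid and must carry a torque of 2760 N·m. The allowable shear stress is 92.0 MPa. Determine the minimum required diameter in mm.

For a solid shaft τ_max = 16T/(πd³), so d = (16T/(π τ_allow))^(1/3) = (16·2760/(π·9.20×10^7))^(1/3) = 0.05346 m.

53.5 mm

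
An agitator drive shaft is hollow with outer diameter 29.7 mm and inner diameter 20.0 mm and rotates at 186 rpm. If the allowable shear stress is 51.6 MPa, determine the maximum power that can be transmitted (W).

J = π(d_o⁴ − d_i⁴)/32 = π(0.0297⁴ − 0.0200⁴)/32 = 6.068×10^-8 m⁴.
T_max = τ_allow·J/r = 5.16×10^7 × 6.068×10^-8 / 0.0149 = 210.8 N·m.
ω = 2π·186/60 = 19.48 rad/s, so P_max = T_max·ω = 4107 W.

4110 W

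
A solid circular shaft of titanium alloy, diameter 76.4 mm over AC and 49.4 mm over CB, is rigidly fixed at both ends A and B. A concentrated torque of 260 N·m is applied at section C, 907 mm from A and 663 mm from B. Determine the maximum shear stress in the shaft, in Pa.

2.40e6 Pa

Compatibility: T_A·a/J_AC = T_B·b/J_CB with T_A + T_B = T₀.
J_AC = 3.34×10^-6 m⁴, J_CB = 5.85×10^-7 m⁴, so T_A = T₀·(J_AC/a)/((J_AC/a)+(J_CB/b)) = 209.8 N·m, T_B = 50.17 N·m.
τ in each portion: τ_AC = 2.40×10^6 Pa, τ_CB = 2.12×10^6 Pa; maximum is in AC.
τ_max = T_AC·r/J = 209.8·0.0382/3.34×10^-6 = 2.396×10^6 Pa.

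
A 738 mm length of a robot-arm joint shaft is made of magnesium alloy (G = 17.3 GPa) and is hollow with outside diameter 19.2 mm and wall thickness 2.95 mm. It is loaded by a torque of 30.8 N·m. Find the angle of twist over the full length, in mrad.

128 mrad

J = π(d_o⁴ − d_i⁴)/32 = π(0.0192⁴ − 0.0133⁴)/32 = 1.027×10^-8 m⁴.
θ = T·L/(G·J) = 30.80 × 0.738 / (17.3×10⁹ × 1.027×10^-8) = 0.1279 rad.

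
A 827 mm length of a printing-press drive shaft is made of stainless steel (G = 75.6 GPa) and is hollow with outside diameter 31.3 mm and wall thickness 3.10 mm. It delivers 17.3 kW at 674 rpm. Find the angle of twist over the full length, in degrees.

ω = 2π·674/60 = 70.58 rad/s, so T = P/ω = 17.3×10³ / 70.58 = 245.1 N·m.
J = π(d_o⁴ − d_i⁴)/32 = π(0.0313⁴ − 0.0251⁴)/32 = 5.526×10^-8 m⁴.
θ = T·L/(G·J) = 245.1 × 0.827 / (75.6×10⁹ × 5.526×10^-8) = 0.04852 rad.

2.78°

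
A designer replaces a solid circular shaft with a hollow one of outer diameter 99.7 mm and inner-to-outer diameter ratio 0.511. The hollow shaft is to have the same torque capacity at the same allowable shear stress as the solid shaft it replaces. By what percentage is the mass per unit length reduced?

Equal τ_max and T ⇒ the solid shaft needs d_s³ = d_o³(1−k⁴), so d_s = 99.7·(1−0.511⁴)^(1/3) = 97.38 mm.
Area ratio A_h/A_s = d_o²(1−k²)/d_s² = (1−k²)/(1−k⁴)^(2/3) = 0.7745.
Mass saving = 1 − 0.7745 = 22.6 %.

22.6 %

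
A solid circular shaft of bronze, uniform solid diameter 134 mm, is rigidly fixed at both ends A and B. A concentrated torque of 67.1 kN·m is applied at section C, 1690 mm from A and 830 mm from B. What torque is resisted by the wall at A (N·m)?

With uniform GJ and both ends fixed, compatibility θ_AC = θ_CB gives T_A·a = T_B·b, together with T_A + T_B = T₀.
T_A = T₀·b/(a+b) = 67100·830/2520 = 22100 N·m; T_B = 45000 N·m.

22100 N·m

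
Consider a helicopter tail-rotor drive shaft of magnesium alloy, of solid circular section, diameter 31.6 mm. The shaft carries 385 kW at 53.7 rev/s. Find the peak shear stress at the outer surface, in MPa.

184 MPa

ω = 2π·53.7 = 337.4 rad/s, so T = P/ω = 385×10³ / 337.4 = 1141 N·m.
J = πd⁴/32 = π(0.0316)⁴/32 = 9.789×10^-8 m⁴.
τ_max = T·r/J = 1141 × 0.0158 / 9.789×10^-8 = 1.842×10^8 Pa.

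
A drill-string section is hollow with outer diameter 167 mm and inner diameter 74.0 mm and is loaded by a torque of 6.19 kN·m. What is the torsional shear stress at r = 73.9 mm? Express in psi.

904 psi

J = π(d_o⁴ − d_i⁴)/32 = π(0.167⁴ − 0.0740⁴)/32 = 7.342×10^-5 m⁴.
Shear stress varies linearly with radius: τ = T·r/J = 6190 × 0.0739 / 7.342×10^-5 = 6.231×10^6 Pa.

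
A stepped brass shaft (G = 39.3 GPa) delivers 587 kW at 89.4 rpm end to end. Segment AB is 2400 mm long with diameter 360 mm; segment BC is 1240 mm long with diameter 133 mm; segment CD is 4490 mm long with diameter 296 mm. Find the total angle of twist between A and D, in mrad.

76.2 mrad

ω = 2π·89.4/60 = 9.362 rad/s, so T = P/ω = 587×10³ / 9.362 = 62700 N·m.
J_AB = π(0.360)⁴/32 = 1.65×10^-3 m⁴; J_BC = π(0.133)⁴/32 = 3.07×10^-5 m⁴; J_CD = π(0.296)⁴/32 = 7.54×10^-4 m⁴.
θ = (T/G)·Σ L_i/J_i = (62700/39.3×10⁹)·(2.40/1.65×10^-3 + 1.24/3.07×10^-5 + 4.49/7.54×10^-4) = 0.07623 rad.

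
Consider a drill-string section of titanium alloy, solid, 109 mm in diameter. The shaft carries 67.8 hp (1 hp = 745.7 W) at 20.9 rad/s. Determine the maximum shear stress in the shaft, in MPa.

ω = 20.9 rad/s, so T = P/ω = 67.8×745.7 / 20.90 = 2419 N·m.
J = πd⁴/32 = π(0.109)⁴/32 = 1.386×10^-5 m⁴.
τ_max = T·r/J = 2419 × 0.0545 / 1.386×10^-5 = 9.513×10^6 Pa.

9.51 MPa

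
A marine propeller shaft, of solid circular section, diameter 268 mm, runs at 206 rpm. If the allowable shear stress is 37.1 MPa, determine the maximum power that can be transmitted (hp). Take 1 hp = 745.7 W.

J = πd⁴/32 = π(0.268)⁴/32 = 5.065×10^-4 m⁴.
T_max = τ_allow·J/r = 3.71×10^7 × 5.065×10^-4 / 0.134 = 140200 N·m.
ω = 2π·206/60 = 21.57 rad/s, so P_max = T_max·ω = 3.025×10^6 W.

4060 hp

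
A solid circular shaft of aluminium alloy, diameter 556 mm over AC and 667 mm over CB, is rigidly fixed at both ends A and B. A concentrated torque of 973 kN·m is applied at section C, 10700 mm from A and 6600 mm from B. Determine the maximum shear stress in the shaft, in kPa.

12900 kPa

Compatibility: T_A·a/J_AC = T_B·b/J_CB with T_A + T_B = T₀.
J_AC = 9.38×10^-3 m⁴, J_CB = 0.0194 m⁴, so T_A = T₀·(J_AC/a)/((J_AC/a)+(J_CB/b)) = 223300 N·m, T_B = 749700 N·m.
τ in each portion: τ_AC = 6.62×10^6 Pa, τ_CB = 1.29×10^7 Pa; maximum is in CB.
τ_max = T_CB·r/J = 749700·0.334/0.0194 = 1.287×10^7 Pa.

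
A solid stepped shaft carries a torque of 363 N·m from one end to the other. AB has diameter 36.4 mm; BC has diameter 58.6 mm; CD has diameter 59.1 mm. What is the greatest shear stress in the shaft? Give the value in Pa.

3.83e7 Pa

Under the same torque, τ_max = 16T/(πd³) is largest where d is smallest — segment AB (d = 36.4 mm).
τ_max = 16·363.0/(π·(0.0364)³) = 3.833×10^7 Pa.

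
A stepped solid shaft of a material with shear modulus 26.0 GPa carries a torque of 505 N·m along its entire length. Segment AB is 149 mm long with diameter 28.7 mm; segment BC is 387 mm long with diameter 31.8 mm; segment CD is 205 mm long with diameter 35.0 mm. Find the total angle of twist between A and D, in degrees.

8.33°

J_AB = π(0.0287)⁴/32 = 6.66×10^-8 m⁴; J_BC = π(0.0318)⁴/32 = 1.00×10^-7 m⁴; J_CD = π(0.0350)⁴/32 = 1.47×10^-7 m⁴.
θ = (T/G)·Σ L_i/J_i = (505.0/26.0×10⁹)·(0.149/6.66×10^-8 + 0.387/1.00×10^-7 + 0.205/1.47×10^-7) = 0.1453 rad.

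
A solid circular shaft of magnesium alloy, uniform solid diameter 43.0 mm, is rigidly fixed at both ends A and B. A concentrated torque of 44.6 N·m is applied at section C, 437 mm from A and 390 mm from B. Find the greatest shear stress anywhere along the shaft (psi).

With uniform GJ and both ends fixed, compatibility θ_AC = θ_CB gives T_A·a = T_B·b, together with T_A + T_B = T₀.
T_A = T₀·b/(a+b) = 44.60·390/827.0 = 21.03 N·m; T_B = 23.57 N·m.
τ in each portion: τ_AC = 1.35×10^6 Pa, τ_CB = 1.51×10^6 Pa; maximum is in CB.
τ_max = T_CB·r/J = 23.57·0.0215/3.36×10^-7 = 1.510×10^6 Pa.

219 psi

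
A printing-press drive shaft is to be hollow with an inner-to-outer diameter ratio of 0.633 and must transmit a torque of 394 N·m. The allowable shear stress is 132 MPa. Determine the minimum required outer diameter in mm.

26.3 mm

For a hollow shaft with d_i/d_o = 0.633: τ_max = 16T/(π d_o³ (1−k⁴)), so d_o = [16T/(π τ_allow (1−k⁴))]^(1/3) = [16·394.0/(π·1.32×10^8·0.8394)]^(1/3) = 0.02626 m.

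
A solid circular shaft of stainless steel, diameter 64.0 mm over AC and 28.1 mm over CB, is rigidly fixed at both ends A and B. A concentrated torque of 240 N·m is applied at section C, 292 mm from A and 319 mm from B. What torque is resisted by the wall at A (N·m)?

232 N·m

Compatibility: T_A·a/J_AC = T_B·b/J_CB with T_A + T_B = T₀.
J_AC = 1.65×10^-6 m⁴, J_CB = 6.12×10^-8 m⁴, so T_A = T₀·(J_AC/a)/((J_AC/a)+(J_CB/b)) = 232.1 N·m, T_B = 7.896 N·m.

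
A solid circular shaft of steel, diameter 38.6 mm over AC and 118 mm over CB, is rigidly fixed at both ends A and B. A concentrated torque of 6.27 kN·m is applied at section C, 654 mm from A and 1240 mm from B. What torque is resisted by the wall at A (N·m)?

Compatibility: T_A·a/J_AC = T_B·b/J_CB with T_A + T_B = T₀.
J_AC = 2.18×10^-7 m⁴, J_CB = 1.90×10^-5 m⁴, so T_A = T₀·(J_AC/a)/((J_AC/a)+(J_CB/b)) = 133.2 N·m, T_B = 6137 N·m.

133 N·m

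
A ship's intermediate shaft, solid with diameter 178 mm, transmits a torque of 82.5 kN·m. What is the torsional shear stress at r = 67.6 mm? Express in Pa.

J = πd⁴/32 = π(0.178)⁴/32 = 9.856×10^-5 m⁴.
Shear stress varies linearly with radius: τ = T·r/J = 82500 × 0.0676 / 9.856×10^-5 = 5.659×10^7 Pa.

5.66e7 Pa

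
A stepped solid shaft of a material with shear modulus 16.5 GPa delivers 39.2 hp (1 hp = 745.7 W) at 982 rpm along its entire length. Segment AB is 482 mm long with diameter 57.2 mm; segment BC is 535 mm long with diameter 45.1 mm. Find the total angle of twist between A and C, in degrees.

ω = 2π·982/60 = 102.8 rad/s, so T = P/ω = 39.2×745.7 / 102.8 = 284.3 N·m.
J_AB = π(0.0572)⁴/32 = 1.05×10^-6 m⁴; J_BC = π(0.0451)⁴/32 = 4.06×10^-7 m⁴.
θ = (T/G)·Σ L_i/J_i = (284.3/16.5×10⁹)·(0.482/1.05×10^-6 + 0.535/4.06×10^-7) = 0.03059 rad.

1.75°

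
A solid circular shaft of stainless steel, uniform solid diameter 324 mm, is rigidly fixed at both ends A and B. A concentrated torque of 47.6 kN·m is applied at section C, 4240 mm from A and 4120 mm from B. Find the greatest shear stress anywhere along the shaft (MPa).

With uniform GJ and both ends fixed, compatibility θ_AC = θ_CB gives T_A·a = T_B·b, together with T_A + T_B = T₀.
T_A = T₀·b/(a+b) = 47600·4120/8360 = 23460 N·m; T_B = 24140 N·m.
τ in each portion: τ_AC = 3.51×10^6 Pa, τ_CB = 3.61×10^6 Pa; maximum is in CB.
τ_max = T_CB·r/J = 24140·0.162/1.08×10^-3 = 3.615×10^6 Pa.

3.61 MPa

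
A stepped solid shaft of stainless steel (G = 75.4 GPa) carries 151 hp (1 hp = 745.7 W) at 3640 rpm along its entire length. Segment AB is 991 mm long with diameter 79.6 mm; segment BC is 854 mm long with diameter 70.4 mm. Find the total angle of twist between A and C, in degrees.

0.136°

ω = 2π·3640/60 = 381.2 rad/s, so T = P/ω = 151×745.7 / 381.2 = 295.4 N·m.
J_AB = π(0.0796)⁴/32 = 3.94×10^-6 m⁴; J_BC = π(0.0704)⁴/32 = 2.41×10^-6 m⁴.
θ = (T/G)·Σ L_i/J_i = (295.4/75.4×10⁹)·(0.991/3.94×10^-6 + 0.854/2.41×10^-6) = 2.372×10^-3 rad.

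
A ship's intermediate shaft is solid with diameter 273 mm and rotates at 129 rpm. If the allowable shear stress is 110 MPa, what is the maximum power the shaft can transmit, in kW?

J = πd⁴/32 = π(0.273)⁴/32 = 5.453×10^-4 m⁴.
T_max = τ_allow·J/r = 1.10×10^8 × 5.453×10^-4 / 0.137 = 439500 N·m.
ω = 2π·129/60 = 13.51 rad/s, so P_max = T_max·ω = 5.936×10^6 W.

5940 kW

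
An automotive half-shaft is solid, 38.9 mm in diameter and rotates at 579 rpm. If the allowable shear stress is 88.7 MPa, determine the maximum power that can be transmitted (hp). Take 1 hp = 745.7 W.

J = πd⁴/32 = π(0.0389)⁴/32 = 2.248×10^-7 m⁴.
T_max = τ_allow·J/r = 8.87×10^7 × 2.248×10^-7 / 0.0194 = 1025 N·m.
ω = 2π·579/60 = 60.63 rad/s, so P_max = T_max·ω = 6.216×10^4 W.

83.4 hp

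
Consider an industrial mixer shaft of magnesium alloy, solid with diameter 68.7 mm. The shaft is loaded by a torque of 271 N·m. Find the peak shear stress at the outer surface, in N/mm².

4.26 N/mm²

J = πd⁴/32 = π(0.0687)⁴/32 = 2.187×10^-6 m⁴.
τ_max = T·r/J = 271.0 × 0.0343 / 2.187×10^-6 = 4.257×10^6 Pa.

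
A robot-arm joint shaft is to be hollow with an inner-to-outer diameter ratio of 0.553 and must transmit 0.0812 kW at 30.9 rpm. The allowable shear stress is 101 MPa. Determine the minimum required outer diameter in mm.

11.2 mm

ω = 2π·30.9/60 = 3.236 rad/s, so T = P/ω = 0.0812×10³ / 3.236 = 25.09 N·m.
For a hollow shaft with d_i/d_o = 0.553: τ_max = 16T/(π d_o³ (1−k⁴)), so d_o = [16T/(π τ_allow (1−k⁴))]^(1/3) = [16·25.09/(π·1.01×10^8·0.9065)]^(1/3) = 0.01118 m.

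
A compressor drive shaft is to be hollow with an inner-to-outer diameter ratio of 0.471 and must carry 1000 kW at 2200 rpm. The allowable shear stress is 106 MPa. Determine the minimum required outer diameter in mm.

60.3 mm

ω = 2π·2200/60 = 230.4 rad/s, so T = P/ω = 1000×10³ / 230.4 = 4341 N·m.
For a hollow shaft with d_i/d_o = 0.471: τ_max = 16T/(π d_o³ (1−k⁴)), so d_o = [16T/(π τ_allow (1−k⁴))]^(1/3) = [16·4341/(π·1.06×10^8·0.9508)]^(1/3) = 0.06031 m.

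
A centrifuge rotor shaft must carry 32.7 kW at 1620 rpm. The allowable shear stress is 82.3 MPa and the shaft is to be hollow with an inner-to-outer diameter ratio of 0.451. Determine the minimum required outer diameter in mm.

23.2 mm

ω = 2π·1620/60 = 169.6 rad/s, so T = P/ω = 32.7×10³ / 169.6 = 192.8 N·m.
For a hollow shaft with d_i/d_o = 0.451: τ_max = 16T/(π d_o³ (1−k⁴)), so d_o = [16T/(π τ_allow (1−k⁴))]^(1/3) = [16·192.8/(π·8.23×10^7·0.9586)]^(1/3) = 0.02317 m.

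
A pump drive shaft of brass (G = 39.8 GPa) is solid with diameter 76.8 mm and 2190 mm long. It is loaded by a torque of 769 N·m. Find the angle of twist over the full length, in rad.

0.0124 rad

J = πd⁴/32 = π(0.0768)⁴/32 = 3.415×10^-6 m⁴.
θ = T·L/(G·J) = 769.0 × 2.19 / (39.8×10⁹ × 3.415×10^-6) = 0.01239 rad.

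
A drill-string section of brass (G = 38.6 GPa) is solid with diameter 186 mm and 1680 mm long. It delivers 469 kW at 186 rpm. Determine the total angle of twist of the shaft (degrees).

ω = 2π·186/60 = 19.48 rad/s, so T = P/ω = 469×10³ / 19.48 = 24080 N·m.
J = πd⁴/32 = π(0.186)⁴/32 = 1.175×10^-4 m⁴.
θ = T·L/(G·J) = 24080 × 1.68 / (38.6×10⁹ × 1.175×10^-4) = 8.919×10^-3 rad.

0.511°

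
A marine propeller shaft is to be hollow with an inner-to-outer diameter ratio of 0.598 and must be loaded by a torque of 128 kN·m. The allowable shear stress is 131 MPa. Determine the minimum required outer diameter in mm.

For a hollow shaft with d_i/d_o = 0.598: τ_max = 16T/(π d_o³ (1−k⁴)), so d_o = [16T/(π τ_allow (1−k⁴))]^(1/3) = [16·128000/(π·1.31×10^8·0.8721)]^(1/3) = 0.1787 m.

179 mm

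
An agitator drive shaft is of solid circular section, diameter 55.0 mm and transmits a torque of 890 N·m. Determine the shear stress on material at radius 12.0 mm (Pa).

1.19e7 Pa

J = πd⁴/32 = π(0.0550)⁴/32 = 8.984×10^-7 m⁴.
Shear stress varies linearly with radius: τ = T·r/J = 890.0 × 0.0120 / 8.984×10^-7 = 1.189×10^7 Pa.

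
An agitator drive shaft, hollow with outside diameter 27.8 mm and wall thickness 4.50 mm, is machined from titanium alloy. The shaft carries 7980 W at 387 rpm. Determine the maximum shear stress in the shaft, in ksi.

ω = 2π·387/60 = 40.53 rad/s, so T = P/ω = 7980 / 40.53 = 196.9 N·m.
J = π(d_o⁴ − d_i⁴)/32 = π(0.0278⁴ − 0.0188⁴)/32 = 4.637×10^-8 m⁴.
τ_max = T·r/J = 196.9 × 0.0139 / 4.637×10^-8 = 5.902×10^7 Pa.

8.56 ksi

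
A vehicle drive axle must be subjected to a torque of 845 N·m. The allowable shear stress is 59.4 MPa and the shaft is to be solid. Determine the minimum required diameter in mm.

41.7 mm

For a solid shaft τ_max = 16T/(πd³), so d = (16T/(π τ_allow))^(1/3) = (16·845.0/(π·5.94×10^7))^(1/3) = 0.04169 m.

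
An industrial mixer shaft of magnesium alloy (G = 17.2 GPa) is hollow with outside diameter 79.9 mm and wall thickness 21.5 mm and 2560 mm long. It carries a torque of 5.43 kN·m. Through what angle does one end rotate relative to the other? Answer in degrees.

12.1°

J = π(d_o⁴ − d_i⁴)/32 = π(0.0799⁴ − 0.0369⁴)/32 = 3.819×10^-6 m⁴.
θ = T·L/(G·J) = 5430 × 2.56 / (17.2×10⁹ × 3.819×10^-6) = 0.2116 rad.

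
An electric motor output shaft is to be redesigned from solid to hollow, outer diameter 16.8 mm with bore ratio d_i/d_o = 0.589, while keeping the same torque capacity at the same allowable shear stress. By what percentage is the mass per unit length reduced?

Equal τ_max and T ⇒ the solid shaft needs d_s³ = d_o³(1−k⁴), so d_s = 16.8·(1−0.589⁴)^(1/3) = 16.10 mm.
Area ratio A_h/A_s = d_o²(1−k²)/d_s² = (1−k²)/(1−k⁴)^(2/3) = 0.7114.
Mass saving = 1 − 0.7114 = 28.9 %.

28.9 %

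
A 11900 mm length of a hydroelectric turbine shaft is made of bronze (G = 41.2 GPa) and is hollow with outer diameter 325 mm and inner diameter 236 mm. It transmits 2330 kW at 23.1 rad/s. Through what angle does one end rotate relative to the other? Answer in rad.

0.0368 rad

ω = 23.1 rad/s, so T = P/ω = 2330×10³ / 23.10 = 100900 N·m.
J = π(d_o⁴ − d_i⁴)/32 = π(0.325⁴ − 0.236⁴)/32 = 7.908×10^-4 m⁴.
θ = T·L/(G·J) = 100900 × 11.9 / (41.2×10⁹ × 7.908×10^-4) = 0.03684 rad.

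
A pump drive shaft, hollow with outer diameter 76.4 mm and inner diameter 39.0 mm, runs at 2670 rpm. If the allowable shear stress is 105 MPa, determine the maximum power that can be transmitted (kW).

2400 kW

J = π(d_o⁴ − d_i⁴)/32 = π(0.0764⁴ − 0.0390⁴)/32 = 3.118×10^-6 m⁴.
T_max = τ_allow·J/r = 1.05×10^8 × 3.118×10^-6 / 0.0382 = 8570 N·m.
ω = 2π·2670/60 = 279.6 rad/s, so P_max = T_max·ω = 2.396×10^6 W.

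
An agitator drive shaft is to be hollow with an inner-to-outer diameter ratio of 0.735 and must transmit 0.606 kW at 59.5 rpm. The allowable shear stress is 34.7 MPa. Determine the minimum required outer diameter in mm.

ω = 2π·59.5/60 = 6.231 rad/s, so T = P/ω = 0.606×10³ / 6.231 = 97.26 N·m.
For a hollow shaft with d_i/d_o = 0.735: τ_max = 16T/(π d_o³ (1−k⁴)), so d_o = [16T/(π τ_allow (1−k⁴))]^(1/3) = [16·97.26/(π·3.47×10^7·0.7082)]^(1/3) = 0.02722 m.

27.2 mm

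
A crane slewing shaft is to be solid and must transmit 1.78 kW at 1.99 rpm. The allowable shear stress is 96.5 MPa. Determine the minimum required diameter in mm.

76.7 mm

ω = 2π·1.99/60 = 0.2084 rad/s, so T = P/ω = 1.78×10³ / 0.2084 = 8542 N·m.
For a solid shaft τ_max = 16T/(πd³), so d = (16T/(π τ_allow))^(1/3) = (16·8542/(π·9.65×10^7))^(1/3) = 0.07668 m.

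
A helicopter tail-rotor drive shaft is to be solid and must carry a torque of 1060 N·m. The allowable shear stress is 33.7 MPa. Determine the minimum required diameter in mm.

For a solid shaft τ_max = 16T/(πd³), so d = (16T/(π τ_allow))^(1/3) = (16·1060/(π·3.37×10^7))^(1/3) = 0.05431 m.

54.3 mm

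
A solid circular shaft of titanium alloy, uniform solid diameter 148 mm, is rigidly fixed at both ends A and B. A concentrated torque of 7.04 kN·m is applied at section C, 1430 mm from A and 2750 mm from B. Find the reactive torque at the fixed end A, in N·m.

4630 N·m

With uniform GJ and both ends fixed, compatibility θ_AC = θ_CB gives T_A·a = T_B·b, together with T_A + T_B = T₀.
T_A = T₀·b/(a+b) = 7040·2750/4180 = 4632 N·m; T_B = 2408 N·m.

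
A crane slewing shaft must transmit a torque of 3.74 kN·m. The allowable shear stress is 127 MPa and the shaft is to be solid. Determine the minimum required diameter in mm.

For a solid shaft τ_max = 16T/(πd³), so d = (16T/(π τ_allow))^(1/3) = (16·3740/(π·1.27×10^8))^(1/3) = 0.05313 m.

53.1 mm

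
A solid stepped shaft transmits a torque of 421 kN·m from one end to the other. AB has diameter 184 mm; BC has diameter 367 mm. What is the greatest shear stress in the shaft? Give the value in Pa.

3.44e8 Pa

Under the same torque, τ_max = 16T/(πd³) is largest where d is smallest — segment AB (d = 184 mm).
τ_max = 16·421000/(π·(0.184)³) = 3.442×10^8 Pa.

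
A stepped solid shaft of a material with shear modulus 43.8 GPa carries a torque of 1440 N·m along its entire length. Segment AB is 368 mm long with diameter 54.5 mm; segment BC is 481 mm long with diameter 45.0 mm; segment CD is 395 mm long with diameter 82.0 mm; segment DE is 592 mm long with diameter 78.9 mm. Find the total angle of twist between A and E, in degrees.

3.51°

J_AB = π(0.0545)⁴/32 = 8.66×10^-7 m⁴; J_BC = π(0.0450)⁴/32 = 4.03×10^-7 m⁴; J_CD = π(0.0820)⁴/32 = 4.44×10^-6 m⁴; J_DE = π(0.0789)⁴/32 = 3.80×10^-6 m⁴.
θ = (T/G)·Σ L_i/J_i = (1440/43.8×10⁹)·(0.368/8.66×10^-7 + 0.481/4.03×10^-7 + 0.395/4.44×10^-6 + 0.592/3.80×10^-6) = 0.06129 rad.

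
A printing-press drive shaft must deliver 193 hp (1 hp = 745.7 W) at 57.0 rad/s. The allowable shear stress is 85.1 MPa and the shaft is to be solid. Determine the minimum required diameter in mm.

53.3 mm

ω = 57.0 rad/s, so T = P/ω = 193×745.7 / 57.00 = 2525 N·m.
For a solid shaft τ_max = 16T/(πd³), so d = (16T/(π τ_allow))^(1/3) = (16·2525/(π·8.51×10^7))^(1/3) = 0.05326 m.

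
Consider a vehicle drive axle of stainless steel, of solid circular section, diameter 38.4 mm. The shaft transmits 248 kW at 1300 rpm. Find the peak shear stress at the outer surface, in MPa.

164 MPa

ω = 2π·1300/60 = 136.1 rad/s, so T = P/ω = 248×10³ / 136.1 = 1822 N·m.
J = πd⁴/32 = π(0.0384)⁴/32 = 2.135×10^-7 m⁴.
τ_max = T·r/J = 1822 × 0.0192 / 2.135×10^-7 = 1.639×10^8 Pa.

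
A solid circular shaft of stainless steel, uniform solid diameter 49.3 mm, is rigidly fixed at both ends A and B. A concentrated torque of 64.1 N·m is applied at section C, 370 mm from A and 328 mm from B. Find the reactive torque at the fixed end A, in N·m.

30.1 N·m

With uniform GJ and both ends fixed, compatibility θ_AC = θ_CB gives T_A·a = T_B·b, together with T_A + T_B = T₀.
T_A = T₀·b/(a+b) = 64.10·328/698.0 = 30.12 N·m; T_B = 33.98 N·m.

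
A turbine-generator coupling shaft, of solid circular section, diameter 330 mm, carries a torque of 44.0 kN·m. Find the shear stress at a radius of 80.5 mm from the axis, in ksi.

J = πd⁴/32 = π(0.330)⁴/32 = 1.164×10^-3 m⁴.
Shear stress varies linearly with radius: τ = T·r/J = 44000 × 0.0805 / 1.164×10^-3 = 3.042×10^6 Pa.

0.441 ksi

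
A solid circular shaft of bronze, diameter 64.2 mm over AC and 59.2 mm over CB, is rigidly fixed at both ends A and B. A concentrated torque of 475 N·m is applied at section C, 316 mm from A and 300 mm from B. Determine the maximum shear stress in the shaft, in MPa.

5.19 MPa

Compatibility: T_A·a/J_AC = T_B·b/J_CB with T_A + T_B = T₀.
J_AC = 1.67×10^-6 m⁴, J_CB = 1.21×10^-6 m⁴, so T_A = T₀·(J_AC/a)/((J_AC/a)+(J_CB/b)) = 269.6 N·m, T_B = 205.4 N·m.
τ in each portion: τ_AC = 5.19×10^6 Pa, τ_CB = 5.04×10^6 Pa; maximum is in AC.
τ_max = T_AC·r/J = 269.6·0.0321/1.67×10^-6 = 5.190×10^6 Pa.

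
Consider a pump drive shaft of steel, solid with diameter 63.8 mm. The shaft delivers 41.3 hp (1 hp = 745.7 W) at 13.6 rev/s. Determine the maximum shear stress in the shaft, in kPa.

7070 kPa

ω = 2π·13.6 = 85.45 rad/s, so T = P/ω = 41.3×745.7 / 85.45 = 360.4 N·m.
J = πd⁴/32 = π(0.0638)⁴/32 = 1.627×10^-6 m⁴.
τ_max = T·r/J = 360.4 × 0.0319 / 1.627×10^-6 = 7.068×10^6 Pa.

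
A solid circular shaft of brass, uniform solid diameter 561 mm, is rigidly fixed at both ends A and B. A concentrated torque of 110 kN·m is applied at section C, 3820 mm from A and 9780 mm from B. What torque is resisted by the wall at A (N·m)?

79100 N·m

With uniform GJ and both ends fixed, compatibility θ_AC = θ_CB gives T_A·a = T_B·b, together with T_A + T_B = T₀.
T_A = T₀·b/(a+b) = 110000·9780/13600 = 79100 N·m; T_B = 30900 N·m.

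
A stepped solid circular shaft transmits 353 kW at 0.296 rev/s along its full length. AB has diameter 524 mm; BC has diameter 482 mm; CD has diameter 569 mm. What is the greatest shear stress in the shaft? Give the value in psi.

1250 psi

ω = 2π·0.296 = 1.860 rad/s, so T = P/ω = 353×10³ / 1.860 = 189800 N·m.
Under the same torque, τ_max = 16T/(πd³) is largest where d is smallest — segment BC (d = 482 mm).
τ_max = 16·189800/(π·(0.482)³) = 8.632×10^6 Pa.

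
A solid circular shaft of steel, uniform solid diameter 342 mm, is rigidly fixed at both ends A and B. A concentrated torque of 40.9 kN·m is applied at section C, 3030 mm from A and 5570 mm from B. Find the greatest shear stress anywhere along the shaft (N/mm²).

With uniform GJ and both ends fixed, compatibility θ_AC = θ_CB gives T_A·a = T_B·b, together with T_A + T_B = T₀.
T_A = T₀·b/(a+b) = 40900·5570/8600 = 26490 N·m; T_B = 14410 N·m.
τ in each portion: τ_AC = 3.37×10^6 Pa, τ_CB = 1.83×10^6 Pa; maximum is in AC.
τ_max = T_AC·r/J = 26490·0.171/1.34×10^-3 = 3.373×10^6 Pa.

3.37 N/mm²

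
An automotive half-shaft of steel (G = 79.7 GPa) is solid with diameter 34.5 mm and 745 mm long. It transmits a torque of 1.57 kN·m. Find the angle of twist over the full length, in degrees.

J = πd⁴/32 = π(0.0345)⁴/32 = 1.391×10^-7 m⁴.
θ = T·L/(G·J) = 1570 × 0.745 / (79.7×10⁹ × 1.391×10^-7) = 0.1055 rad.

6.05°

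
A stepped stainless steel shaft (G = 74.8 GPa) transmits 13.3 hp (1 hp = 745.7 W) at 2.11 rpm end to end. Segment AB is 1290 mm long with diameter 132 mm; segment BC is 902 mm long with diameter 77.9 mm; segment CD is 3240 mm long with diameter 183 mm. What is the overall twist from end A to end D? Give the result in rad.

ω = 2π·2.11/60 = 0.2210 rad/s, so T = P/ω = 13.3×745.7 / 0.2210 = 44890 N·m.
J_AB = π(0.132)⁴/32 = 2.98×10^-5 m⁴; J_BC = π(0.0779)⁴/32 = 3.62×10^-6 m⁴; J_CD = π(0.183)⁴/32 = 1.10×10^-4 m⁴.
θ = (T/G)·Σ L_i/J_i = (44890/74.8×10⁹)·(1.29/2.98×10^-5 + 0.902/3.62×10^-6 + 3.24/1.10×10^-4) = 0.1933 rad.

0.193 rad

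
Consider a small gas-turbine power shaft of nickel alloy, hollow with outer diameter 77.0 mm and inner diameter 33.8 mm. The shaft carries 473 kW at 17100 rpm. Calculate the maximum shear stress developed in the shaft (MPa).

ω = 2π·17100/60 = 1791 rad/s, so T = P/ω = 473×10³ / 1791 = 264.1 N·m.
J = π(d_o⁴ − d_i⁴)/32 = π(0.0770⁴ − 0.0338⁴)/32 = 3.323×10^-6 m⁴.
τ_max = T·r/J = 264.1 × 0.0385 / 3.323×10^-6 = 3.060×10^6 Pa.

3.06 MPa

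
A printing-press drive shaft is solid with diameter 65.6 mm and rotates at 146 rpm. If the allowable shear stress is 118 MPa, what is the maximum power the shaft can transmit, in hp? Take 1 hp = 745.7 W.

J = πd⁴/32 = π(0.0656)⁴/32 = 1.818×10^-6 m⁴.
T_max = τ_allow·J/r = 1.18×10^8 × 1.818×10^-6 / 0.0328 = 6541 N·m.
ω = 2π·146/60 = 15.29 rad/s, so P_max = T_max·ω = 1.000×10^5 W.

134 hp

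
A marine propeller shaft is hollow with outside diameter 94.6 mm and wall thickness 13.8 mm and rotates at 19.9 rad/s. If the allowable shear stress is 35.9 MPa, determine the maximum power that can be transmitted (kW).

88.9 kW

J = π(d_o⁴ − d_i⁴)/32 = π(0.0946⁴ − 0.0670⁴)/32 = 5.884×10^-6 m⁴.
T_max = τ_allow·J/r = 3.59×10^7 × 5.884×10^-6 / 0.0473 = 4466 N·m.
ω = 19.9 rad/s, so P_max = T_max·ω = 8.887×10^4 W.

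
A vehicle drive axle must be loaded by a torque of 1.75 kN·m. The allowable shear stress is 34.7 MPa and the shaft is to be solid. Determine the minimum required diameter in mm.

For a solid shaft τ_max = 16T/(πd³), so d = (16T/(π τ_allow))^(1/3) = (16·1750/(π·3.47×10^7))^(1/3) = 0.06357 m.

63.6 mm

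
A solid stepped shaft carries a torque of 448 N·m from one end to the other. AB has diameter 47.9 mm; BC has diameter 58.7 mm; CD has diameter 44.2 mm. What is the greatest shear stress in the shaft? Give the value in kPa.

Under the same torque, τ_max = 16T/(πd³) is largest where d is smallest — segment CD (d = 44.2 mm).
τ_max = 16·448.0/(π·(0.0442)³) = 2.642×10^7 Pa.

26400 kPa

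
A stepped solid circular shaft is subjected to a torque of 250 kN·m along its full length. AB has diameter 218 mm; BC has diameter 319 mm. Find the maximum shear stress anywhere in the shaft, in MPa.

123 MPa

Under the same torque, τ_max = 16T/(πd³) is largest where d is smallest — segment AB (d = 218 mm).
τ_max = 16·250000/(π·(0.218)³) = 1.229×10^8 Pa.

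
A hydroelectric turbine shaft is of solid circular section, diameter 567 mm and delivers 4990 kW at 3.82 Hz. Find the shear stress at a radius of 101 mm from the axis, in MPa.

ω = 2π·3.82 = 24.00 rad/s, so T = P/ω = 4990×10³ / 24.00 = 207900 N·m.
J = πd⁴/32 = π(0.567)⁴/32 = 0.01015 m⁴.
Shear stress varies linearly with radius: τ = T·r/J = 207900 × 0.101 / 0.01015 = 2.069×10^6 Pa.

2.07 MPa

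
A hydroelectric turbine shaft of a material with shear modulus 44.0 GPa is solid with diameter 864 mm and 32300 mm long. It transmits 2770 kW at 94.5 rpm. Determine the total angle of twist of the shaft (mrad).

ω = 2π·94.5/60 = 9.896 rad/s, so T = P/ω = 2770×10³ / 9.896 = 279900 N·m.
J = πd⁴/32 = π(0.864)⁴/32 = 0.05471 m⁴.
θ = T·L/(G·J) = 279900 × 32.3 / (44.0×10⁹ × 0.05471) = 3.756×10^-3 rad.

3.76 mrad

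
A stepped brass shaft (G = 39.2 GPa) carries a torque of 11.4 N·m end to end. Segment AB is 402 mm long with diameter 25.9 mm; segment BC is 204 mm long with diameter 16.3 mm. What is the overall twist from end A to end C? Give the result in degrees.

0.642°

J_AB = π(0.0259)⁴/32 = 4.42×10^-8 m⁴; J_BC = π(0.0163)⁴/32 = 6.93×10^-9 m⁴.
θ = (T/G)·Σ L_i/J_i = (11.40/39.2×10⁹)·(0.402/4.42×10^-8 + 0.204/6.93×10^-9) = 0.01121 rad.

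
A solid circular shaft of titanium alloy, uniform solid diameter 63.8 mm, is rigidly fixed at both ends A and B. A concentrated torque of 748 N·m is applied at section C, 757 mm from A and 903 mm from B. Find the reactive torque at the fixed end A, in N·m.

With uniform GJ and both ends fixed, compatibility θ_AC = θ_CB gives T_A·a = T_B·b, together with T_A + T_B = T₀.
T_A = T₀·b/(a+b) = 748.0·903/1660 = 406.9 N·m; T_B = 341.1 N·m.

407 N·m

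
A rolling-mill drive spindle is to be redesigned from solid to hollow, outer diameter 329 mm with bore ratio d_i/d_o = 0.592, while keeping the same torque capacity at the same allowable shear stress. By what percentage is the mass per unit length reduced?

29.1 %

Equal τ_max and T ⇒ the solid shaft needs d_s³ = d_o³(1−k⁴), so d_s = 329·(1−0.592⁴)^(1/3) = 314.9 mm.
Area ratio A_h/A_s = d_o²(1−k²)/d_s² = (1−k²)/(1−k⁴)^(2/3) = 0.7088.
Mass saving = 1 − 0.7088 = 29.1 %.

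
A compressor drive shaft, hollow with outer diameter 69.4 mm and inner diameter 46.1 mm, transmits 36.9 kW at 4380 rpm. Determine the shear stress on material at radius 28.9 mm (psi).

ω = 2π·4380/60 = 458.7 rad/s, so T = P/ω = 36.9×10³ / 458.7 = 80.45 N·m.
J = π(d_o⁴ − d_i⁴)/32 = π(0.0694⁴ − 0.0461⁴)/32 = 1.834×10^-6 m⁴.
Shear stress varies linearly with radius: τ = T·r/J = 80.45 × 0.0289 / 1.834×10^-6 = 1.268×10^6 Pa.

184 psi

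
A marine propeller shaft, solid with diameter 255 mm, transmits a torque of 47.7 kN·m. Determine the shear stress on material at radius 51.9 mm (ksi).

J = πd⁴/32 = π(0.255)⁴/32 = 4.151×10^-4 m⁴.
Shear stress varies linearly with radius: τ = T·r/J = 47700 × 0.0519 / 4.151×10^-4 = 5.964×10^6 Pa.

0.865 ksi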